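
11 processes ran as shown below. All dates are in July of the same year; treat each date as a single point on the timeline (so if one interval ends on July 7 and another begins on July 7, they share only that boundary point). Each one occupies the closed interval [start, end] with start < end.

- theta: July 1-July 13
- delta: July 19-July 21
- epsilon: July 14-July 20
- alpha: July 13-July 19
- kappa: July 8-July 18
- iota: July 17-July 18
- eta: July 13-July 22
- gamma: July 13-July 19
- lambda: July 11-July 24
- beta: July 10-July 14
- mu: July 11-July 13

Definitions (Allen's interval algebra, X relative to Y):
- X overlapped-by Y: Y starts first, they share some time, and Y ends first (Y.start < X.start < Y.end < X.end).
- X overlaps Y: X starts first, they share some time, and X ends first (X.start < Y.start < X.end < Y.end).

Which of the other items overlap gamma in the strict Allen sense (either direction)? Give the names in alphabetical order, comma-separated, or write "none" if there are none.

beta, epsilon, kappa

Target gamma = [July 13, July 19].
alpha [July 13, July 19] → equals → no.
beta [July 10, July 14] → overlaps → yes.
delta [July 19, July 21] → met-by → no.
epsilon [July 14, July 20] → overlapped-by → yes.
eta [July 13, July 22] → started-by → no.
iota [July 17, July 18] → during → no.
kappa [July 8, July 18] → overlaps → yes.
lambda [July 11, July 24] → contains → no.
mu [July 11, July 13] → meets → no.
theta [July 1, July 13] → meets → no.
Result: beta, epsilon, kappa.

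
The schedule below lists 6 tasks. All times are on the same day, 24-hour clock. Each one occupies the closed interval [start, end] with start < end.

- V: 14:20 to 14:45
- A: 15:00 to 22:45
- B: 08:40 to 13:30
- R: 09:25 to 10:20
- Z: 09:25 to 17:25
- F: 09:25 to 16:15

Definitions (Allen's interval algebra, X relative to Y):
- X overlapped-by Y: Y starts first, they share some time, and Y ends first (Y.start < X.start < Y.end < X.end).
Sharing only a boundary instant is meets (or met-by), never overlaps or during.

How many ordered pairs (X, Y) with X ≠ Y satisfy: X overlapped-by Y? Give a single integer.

4

Checking all 30 ordered pairs for relation 'overlapped-by'; matching pairs in alphabetical order:
(A, F): A overlapped-by F ✓
(A, Z): A overlapped-by Z ✓
(F, B): F overlapped-by B ✓
(Z, B): Z overlapped-by B ✓
Count: 4.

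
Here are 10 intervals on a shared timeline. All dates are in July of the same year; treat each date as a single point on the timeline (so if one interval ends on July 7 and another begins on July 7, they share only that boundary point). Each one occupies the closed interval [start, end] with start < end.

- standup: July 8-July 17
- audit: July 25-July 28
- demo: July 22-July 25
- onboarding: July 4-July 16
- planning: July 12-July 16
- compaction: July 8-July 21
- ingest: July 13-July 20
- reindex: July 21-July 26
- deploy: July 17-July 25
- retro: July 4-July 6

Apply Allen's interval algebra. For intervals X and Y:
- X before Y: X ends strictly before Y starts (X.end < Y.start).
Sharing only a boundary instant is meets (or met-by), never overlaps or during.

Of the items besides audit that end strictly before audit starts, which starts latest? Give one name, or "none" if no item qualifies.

ingest

Target audit = [July 25, July 28].
compaction [July 8, July 21] → before → candidate.
demo [July 22, July 25] → meets → excluded.
deploy [July 17, July 25] → meets → excluded.
ingest [July 13, July 20] → before → candidate.
onboarding [July 4, July 16] → before → candidate.
planning [July 12, July 16] → before → candidate.
reindex [July 21, July 26] → overlaps → excluded.
retro [July 4, July 6] → before → candidate.
standup [July 8, July 17] → before → candidate.
Among candidates, latest start is July 13 → ingest.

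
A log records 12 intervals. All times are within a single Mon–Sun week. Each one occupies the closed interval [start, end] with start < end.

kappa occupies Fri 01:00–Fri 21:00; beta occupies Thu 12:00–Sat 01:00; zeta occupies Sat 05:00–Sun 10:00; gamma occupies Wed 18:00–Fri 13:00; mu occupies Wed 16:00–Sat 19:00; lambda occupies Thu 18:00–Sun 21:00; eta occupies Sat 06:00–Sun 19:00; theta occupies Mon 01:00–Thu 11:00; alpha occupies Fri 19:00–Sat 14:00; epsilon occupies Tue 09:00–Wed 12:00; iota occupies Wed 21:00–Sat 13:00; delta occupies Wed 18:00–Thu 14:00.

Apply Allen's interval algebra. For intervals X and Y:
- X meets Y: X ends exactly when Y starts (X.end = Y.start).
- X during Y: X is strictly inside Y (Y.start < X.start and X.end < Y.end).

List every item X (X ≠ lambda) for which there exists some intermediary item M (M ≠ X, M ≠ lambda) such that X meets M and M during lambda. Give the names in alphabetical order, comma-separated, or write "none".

none

Target lambda = [Thu 18:00, Sun 21:00].
Intermediaries M with M during lambda: alpha, eta, kappa, zeta.
Via alpha — items with X meets alpha: none.
Via eta — items with X meets eta: none.
Via kappa — items with X meets kappa: none.
Via zeta — items with X meets zeta: none.
Union: none.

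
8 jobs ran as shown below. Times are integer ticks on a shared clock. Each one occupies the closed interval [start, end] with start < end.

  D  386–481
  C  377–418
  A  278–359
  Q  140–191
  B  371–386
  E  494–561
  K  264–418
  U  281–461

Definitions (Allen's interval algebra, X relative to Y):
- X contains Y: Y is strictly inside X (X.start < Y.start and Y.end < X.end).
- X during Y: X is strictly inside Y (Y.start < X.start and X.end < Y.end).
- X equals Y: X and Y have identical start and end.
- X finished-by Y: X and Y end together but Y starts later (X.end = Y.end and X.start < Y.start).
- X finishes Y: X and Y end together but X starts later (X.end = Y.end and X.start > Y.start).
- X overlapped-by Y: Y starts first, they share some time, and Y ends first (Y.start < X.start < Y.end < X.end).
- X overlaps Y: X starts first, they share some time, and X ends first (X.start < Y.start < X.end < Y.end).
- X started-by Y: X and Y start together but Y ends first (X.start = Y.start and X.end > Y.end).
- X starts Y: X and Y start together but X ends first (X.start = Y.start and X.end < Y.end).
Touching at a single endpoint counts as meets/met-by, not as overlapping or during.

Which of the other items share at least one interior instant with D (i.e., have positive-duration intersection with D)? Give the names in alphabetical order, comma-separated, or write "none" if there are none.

Target D = [386, 481].
A [278, 359] → before → no.
B [371, 386] → meets → no.
C [377, 418] → overlaps → yes.
E [494, 561] → after → no.
K [264, 418] → overlaps → yes.
Q [140, 191] → before → no.
U [281, 461] → overlaps → yes.
Result: C, K, U.

C, K, U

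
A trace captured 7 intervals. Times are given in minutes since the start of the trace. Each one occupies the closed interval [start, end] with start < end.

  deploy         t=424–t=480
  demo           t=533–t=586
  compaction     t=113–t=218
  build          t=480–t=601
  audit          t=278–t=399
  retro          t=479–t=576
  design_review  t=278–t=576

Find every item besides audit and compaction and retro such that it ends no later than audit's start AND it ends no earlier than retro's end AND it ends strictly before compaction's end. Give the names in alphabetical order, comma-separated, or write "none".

Conditions: its end is no later than audit's start (X.end <= t=278) AND its end is no earlier than retro's end (X.end >= t=576) AND its end is strictly before compaction's end (X.end < t=218).
build: end t=601 <= t=278? ✗; end t=601 >= t=576? ✓; end t=601 < t=218? ✗ → no.
demo: end t=586 <= t=278? ✗; end t=586 >= t=576? ✓; end t=586 < t=218? ✗ → no.
deploy: end t=480 <= t=278? ✗; end t=480 >= t=576? ✗; end t=480 < t=218? ✗ → no.
design_review: end t=576 <= t=278? ✗; end t=576 >= t=576? ✓; end t=576 < t=218? ✗ → no.
Result: none.

none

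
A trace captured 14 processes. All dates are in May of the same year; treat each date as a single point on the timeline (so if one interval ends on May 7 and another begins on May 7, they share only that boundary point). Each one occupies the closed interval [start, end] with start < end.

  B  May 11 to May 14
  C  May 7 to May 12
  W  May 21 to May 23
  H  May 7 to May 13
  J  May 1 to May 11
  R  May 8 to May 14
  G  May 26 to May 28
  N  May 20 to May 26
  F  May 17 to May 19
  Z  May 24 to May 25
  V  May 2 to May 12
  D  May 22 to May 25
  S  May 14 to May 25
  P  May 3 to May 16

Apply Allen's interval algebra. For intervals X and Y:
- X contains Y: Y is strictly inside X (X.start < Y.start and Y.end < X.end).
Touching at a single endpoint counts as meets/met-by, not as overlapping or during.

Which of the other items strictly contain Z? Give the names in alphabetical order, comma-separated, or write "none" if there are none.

N

Target Z = [May 24, May 25].
B [May 11, May 14] → before → no.
C [May 7, May 12] → before → no.
D [May 22, May 25] → finished-by → no.
F [May 17, May 19] → before → no.
G [May 26, May 28] → after → no.
H [May 7, May 13] → before → no.
J [May 1, May 11] → before → no.
N [May 20, May 26] → contains → yes.
P [May 3, May 16] → before → no.
R [May 8, May 14] → before → no.
S [May 14, May 25] → finished-by → no.
V [May 2, May 12] → before → no.
W [May 21, May 23] → before → no.
Result: N.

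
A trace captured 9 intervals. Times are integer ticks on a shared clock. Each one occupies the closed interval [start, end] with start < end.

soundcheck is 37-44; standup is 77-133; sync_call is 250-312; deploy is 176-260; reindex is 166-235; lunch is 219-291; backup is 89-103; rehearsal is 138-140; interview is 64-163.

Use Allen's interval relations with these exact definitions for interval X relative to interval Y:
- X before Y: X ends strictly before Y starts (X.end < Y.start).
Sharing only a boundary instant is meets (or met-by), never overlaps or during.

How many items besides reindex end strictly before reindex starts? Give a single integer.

Target reindex = [166, 235].
backup [89, 103] → before → counts.
deploy [176, 260] → overlapped-by → no.
interview [64, 163] → before → counts.
lunch [219, 291] → overlapped-by → no.
rehearsal [138, 140] → before → counts.
soundcheck [37, 44] → before → counts.
standup [77, 133] → before → counts.
sync_call [250, 312] → after → no.
Total: 5.

5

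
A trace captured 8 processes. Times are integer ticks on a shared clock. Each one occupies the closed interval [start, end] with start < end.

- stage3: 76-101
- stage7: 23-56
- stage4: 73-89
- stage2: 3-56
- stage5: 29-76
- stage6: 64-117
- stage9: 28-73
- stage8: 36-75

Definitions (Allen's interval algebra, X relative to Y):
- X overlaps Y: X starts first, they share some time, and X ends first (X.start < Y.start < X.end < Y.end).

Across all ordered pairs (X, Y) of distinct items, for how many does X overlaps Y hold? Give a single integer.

Checking all 56 ordered pairs for relation 'overlaps'; matching pairs in alphabetical order:
(stage2, stage5): stage2 overlaps stage5 ✓
(stage2, stage8): stage2 overlaps stage8 ✓
(stage2, stage9): stage2 overlaps stage9 ✓
(stage4, stage3): stage4 overlaps stage3 ✓
(stage5, stage4): stage5 overlaps stage4 ✓
(stage5, stage6): stage5 overlaps stage6 ✓
(stage7, stage5): stage7 overlaps stage5 ✓
(stage7, stage8): stage7 overlaps stage8 ✓
(stage7, stage9): stage7 overlaps stage9 ✓
(stage8, stage4): stage8 overlaps stage4 ✓
(stage8, stage6): stage8 overlaps stage6 ✓
(stage9, stage5): stage9 overlaps stage5 ✓
(stage9, stage6): stage9 overlaps stage6 ✓
(stage9, stage8): stage9 overlaps stage8 ✓
Count: 14.

14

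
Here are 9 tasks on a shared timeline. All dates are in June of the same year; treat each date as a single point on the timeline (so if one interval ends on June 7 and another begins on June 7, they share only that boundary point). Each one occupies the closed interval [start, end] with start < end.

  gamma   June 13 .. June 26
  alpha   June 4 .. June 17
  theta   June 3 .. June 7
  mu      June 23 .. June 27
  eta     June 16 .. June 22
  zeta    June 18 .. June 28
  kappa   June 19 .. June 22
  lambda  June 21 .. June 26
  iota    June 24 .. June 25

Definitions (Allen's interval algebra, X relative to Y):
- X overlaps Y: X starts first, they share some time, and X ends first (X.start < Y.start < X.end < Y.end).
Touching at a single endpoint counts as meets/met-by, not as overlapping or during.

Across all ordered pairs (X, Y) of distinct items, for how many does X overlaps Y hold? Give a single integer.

9

Checking all 72 ordered pairs for relation 'overlaps'; matching pairs in alphabetical order:
(alpha, eta): alpha overlaps eta ✓
(alpha, gamma): alpha overlaps gamma ✓
(eta, lambda): eta overlaps lambda ✓
(eta, zeta): eta overlaps zeta ✓
(gamma, mu): gamma overlaps mu ✓
(gamma, zeta): gamma overlaps zeta ✓
(kappa, lambda): kappa overlaps lambda ✓
(lambda, mu): lambda overlaps mu ✓
(theta, alpha): theta overlaps alpha ✓
Count: 9.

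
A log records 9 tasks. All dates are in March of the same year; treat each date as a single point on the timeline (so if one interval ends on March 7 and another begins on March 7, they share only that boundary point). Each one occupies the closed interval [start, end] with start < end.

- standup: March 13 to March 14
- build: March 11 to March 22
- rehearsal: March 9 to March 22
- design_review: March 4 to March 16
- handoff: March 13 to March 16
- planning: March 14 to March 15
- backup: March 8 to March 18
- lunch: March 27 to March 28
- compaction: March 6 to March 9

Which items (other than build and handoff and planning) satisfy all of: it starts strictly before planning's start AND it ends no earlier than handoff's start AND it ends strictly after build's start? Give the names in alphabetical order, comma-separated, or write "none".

backup, design_review, rehearsal, standup

Conditions: its start is strictly before planning's start (X.start < March 14) AND its end is no earlier than handoff's start (X.end >= March 13) AND its end is strictly after build's start (X.end > March 11).
backup: start March 8 < March 14? ✓; end March 18 >= March 13? ✓; end March 18 > March 11? ✓ → yes.
compaction: start March 6 < March 14? ✓; end March 9 >= March 13? ✗; end March 9 > March 11? ✗ → no.
design_review: start March 4 < March 14? ✓; end March 16 >= March 13? ✓; end March 16 > March 11? ✓ → yes.
lunch: start March 27 < March 14? ✗; end March 28 >= March 13? ✓; end March 28 > March 11? ✓ → no.
rehearsal: start March 9 < March 14? ✓; end March 22 >= March 13? ✓; end March 22 > March 11? ✓ → yes.
standup: start March 13 < March 14? ✓; end March 14 >= March 13? ✓; end March 14 > March 11? ✓ → yes.
Result: backup, design_review, rehearsal, standup.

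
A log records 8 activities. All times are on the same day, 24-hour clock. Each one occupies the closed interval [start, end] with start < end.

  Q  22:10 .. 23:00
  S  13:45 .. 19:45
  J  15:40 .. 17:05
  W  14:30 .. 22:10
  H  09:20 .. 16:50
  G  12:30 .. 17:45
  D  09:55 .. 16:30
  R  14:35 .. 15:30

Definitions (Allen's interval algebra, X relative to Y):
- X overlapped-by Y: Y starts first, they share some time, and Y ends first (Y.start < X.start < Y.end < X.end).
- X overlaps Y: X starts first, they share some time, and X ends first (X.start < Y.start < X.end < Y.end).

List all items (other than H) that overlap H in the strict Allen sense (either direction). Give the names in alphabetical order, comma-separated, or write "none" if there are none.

G, J, S, W

Target H = [09:20, 16:50].
D [09:55, 16:30] → during → no.
G [12:30, 17:45] → overlapped-by → yes.
J [15:40, 17:05] → overlapped-by → yes.
Q [22:10, 23:00] → after → no.
R [14:35, 15:30] → during → no.
S [13:45, 19:45] → overlapped-by → yes.
W [14:30, 22:10] → overlapped-by → yes.
Result: G, J, S, W.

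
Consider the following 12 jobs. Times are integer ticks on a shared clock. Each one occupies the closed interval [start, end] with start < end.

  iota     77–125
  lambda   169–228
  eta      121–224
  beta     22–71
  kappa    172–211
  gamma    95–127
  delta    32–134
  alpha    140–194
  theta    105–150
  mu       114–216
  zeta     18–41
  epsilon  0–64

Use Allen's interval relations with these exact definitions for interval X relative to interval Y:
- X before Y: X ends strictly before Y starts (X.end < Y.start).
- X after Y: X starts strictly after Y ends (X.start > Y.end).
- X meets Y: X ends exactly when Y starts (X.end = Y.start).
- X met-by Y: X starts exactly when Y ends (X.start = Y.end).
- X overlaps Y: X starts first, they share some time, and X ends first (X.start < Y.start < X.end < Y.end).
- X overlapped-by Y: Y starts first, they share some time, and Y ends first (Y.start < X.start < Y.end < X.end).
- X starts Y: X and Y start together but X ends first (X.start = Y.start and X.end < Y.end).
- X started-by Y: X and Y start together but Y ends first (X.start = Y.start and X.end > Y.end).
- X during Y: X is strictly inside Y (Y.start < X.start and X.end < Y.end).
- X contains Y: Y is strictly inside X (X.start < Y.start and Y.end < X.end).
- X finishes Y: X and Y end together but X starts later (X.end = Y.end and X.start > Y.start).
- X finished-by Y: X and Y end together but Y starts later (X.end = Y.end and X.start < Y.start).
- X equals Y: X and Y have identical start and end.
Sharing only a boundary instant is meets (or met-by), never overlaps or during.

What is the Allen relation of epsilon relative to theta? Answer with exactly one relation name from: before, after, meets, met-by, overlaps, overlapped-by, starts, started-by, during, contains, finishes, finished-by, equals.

before

epsilon = [0, 64]; theta = [105, 150].
Compare endpoints: epsilon.start < theta.start, epsilon.start < theta.end, epsilon.end < theta.start, epsilon.end < theta.end.
That pattern is 'before'.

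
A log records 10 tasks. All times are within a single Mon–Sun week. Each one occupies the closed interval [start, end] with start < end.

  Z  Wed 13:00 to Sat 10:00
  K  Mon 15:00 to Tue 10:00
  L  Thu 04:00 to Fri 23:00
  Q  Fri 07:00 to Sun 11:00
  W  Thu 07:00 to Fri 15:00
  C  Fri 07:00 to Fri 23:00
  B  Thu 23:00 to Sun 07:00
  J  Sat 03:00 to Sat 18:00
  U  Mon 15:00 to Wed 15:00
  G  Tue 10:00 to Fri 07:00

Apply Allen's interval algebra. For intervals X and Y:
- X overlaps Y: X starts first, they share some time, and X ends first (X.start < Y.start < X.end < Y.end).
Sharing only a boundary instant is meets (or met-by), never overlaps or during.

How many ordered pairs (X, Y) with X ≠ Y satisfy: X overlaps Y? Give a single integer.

Checking all 90 ordered pairs for relation 'overlaps'; matching pairs in alphabetical order:
(B, Q): B overlaps Q ✓
(G, B): G overlaps B ✓
(G, L): G overlaps L ✓
(G, W): G overlaps W ✓
(G, Z): G overlaps Z ✓
(L, B): L overlaps B ✓
(L, Q): L overlaps Q ✓
(U, G): U overlaps G ✓
(U, Z): U overlaps Z ✓
(W, B): W overlaps B ✓
(W, C): W overlaps C ✓
(W, Q): W overlaps Q ✓
(Z, B): Z overlaps B ✓
(Z, J): Z overlaps J ✓
(Z, Q): Z overlaps Q ✓
Count: 15.

15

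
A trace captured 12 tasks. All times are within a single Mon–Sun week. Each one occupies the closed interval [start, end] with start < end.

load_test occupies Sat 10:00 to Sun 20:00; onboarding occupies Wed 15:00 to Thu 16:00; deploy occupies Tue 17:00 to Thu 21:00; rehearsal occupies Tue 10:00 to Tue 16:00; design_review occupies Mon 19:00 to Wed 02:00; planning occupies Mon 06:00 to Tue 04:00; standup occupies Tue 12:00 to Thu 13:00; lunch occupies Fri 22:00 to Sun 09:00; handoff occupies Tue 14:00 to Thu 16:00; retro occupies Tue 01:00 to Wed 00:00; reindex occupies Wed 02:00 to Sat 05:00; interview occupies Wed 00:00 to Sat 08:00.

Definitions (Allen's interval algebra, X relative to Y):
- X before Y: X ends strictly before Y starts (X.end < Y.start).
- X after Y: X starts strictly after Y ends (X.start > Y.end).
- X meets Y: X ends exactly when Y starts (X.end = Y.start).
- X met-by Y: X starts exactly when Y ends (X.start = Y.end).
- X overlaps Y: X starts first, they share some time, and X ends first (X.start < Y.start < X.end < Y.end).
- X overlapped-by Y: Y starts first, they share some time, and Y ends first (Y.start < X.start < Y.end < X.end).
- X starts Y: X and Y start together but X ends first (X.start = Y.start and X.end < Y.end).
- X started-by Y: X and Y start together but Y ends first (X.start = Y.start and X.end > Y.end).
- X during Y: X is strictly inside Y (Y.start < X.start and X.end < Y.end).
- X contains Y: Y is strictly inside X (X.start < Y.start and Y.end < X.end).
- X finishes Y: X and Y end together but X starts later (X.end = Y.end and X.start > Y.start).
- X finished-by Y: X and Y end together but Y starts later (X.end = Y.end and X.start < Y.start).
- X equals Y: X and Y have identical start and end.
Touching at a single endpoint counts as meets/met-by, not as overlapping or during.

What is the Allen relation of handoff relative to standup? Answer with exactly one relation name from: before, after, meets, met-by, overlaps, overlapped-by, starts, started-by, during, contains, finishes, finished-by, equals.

overlapped-by

handoff = [Tue 14:00, Thu 16:00]; standup = [Tue 12:00, Thu 13:00].
Compare endpoints: handoff.start > standup.start, handoff.start < standup.end, handoff.end > standup.start, handoff.end > standup.end.
That pattern is 'overlapped-by'.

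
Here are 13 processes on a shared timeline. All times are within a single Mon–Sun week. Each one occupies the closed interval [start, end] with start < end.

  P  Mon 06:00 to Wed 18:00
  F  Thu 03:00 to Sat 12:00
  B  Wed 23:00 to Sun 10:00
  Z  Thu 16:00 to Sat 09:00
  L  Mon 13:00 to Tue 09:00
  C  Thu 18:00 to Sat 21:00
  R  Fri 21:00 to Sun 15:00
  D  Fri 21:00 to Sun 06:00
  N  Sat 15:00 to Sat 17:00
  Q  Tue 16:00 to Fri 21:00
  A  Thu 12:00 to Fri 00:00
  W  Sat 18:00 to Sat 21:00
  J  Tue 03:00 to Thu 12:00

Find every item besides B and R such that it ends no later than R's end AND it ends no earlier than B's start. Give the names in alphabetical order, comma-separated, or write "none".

Conditions: its end is no later than R's end (X.end <= Sun 15:00) AND its end is no earlier than B's start (X.end >= Wed 23:00).
A: end Fri 00:00 <= Sun 15:00? ✓; end Fri 00:00 >= Wed 23:00? ✓ → yes.
C: end Sat 21:00 <= Sun 15:00? ✓; end Sat 21:00 >= Wed 23:00? ✓ → yes.
D: end Sun 06:00 <= Sun 15:00? ✓; end Sun 06:00 >= Wed 23:00? ✓ → yes.
F: end Sat 12:00 <= Sun 15:00? ✓; end Sat 12:00 >= Wed 23:00? ✓ → yes.
J: end Thu 12:00 <= Sun 15:00? ✓; end Thu 12:00 >= Wed 23:00? ✓ → yes.
L: end Tue 09:00 <= Sun 15:00? ✓; end Tue 09:00 >= Wed 23:00? ✗ → no.
N: end Sat 17:00 <= Sun 15:00? ✓; end Sat 17:00 >= Wed 23:00? ✓ → yes.
P: end Wed 18:00 <= Sun 15:00? ✓; end Wed 18:00 >= Wed 23:00? ✗ → no.
Q: end Fri 21:00 <= Sun 15:00? ✓; end Fri 21:00 >= Wed 23:00? ✓ → yes.
W: end Sat 21:00 <= Sun 15:00? ✓; end Sat 21:00 >= Wed 23:00? ✓ → yes.
Z: end Sat 09:00 <= Sun 15:00? ✓; end Sat 09:00 >= Wed 23:00? ✓ → yes.
Result: A, C, D, F, J, N, Q, W, Z.

A, C, D, F, J, N, Q, W, Z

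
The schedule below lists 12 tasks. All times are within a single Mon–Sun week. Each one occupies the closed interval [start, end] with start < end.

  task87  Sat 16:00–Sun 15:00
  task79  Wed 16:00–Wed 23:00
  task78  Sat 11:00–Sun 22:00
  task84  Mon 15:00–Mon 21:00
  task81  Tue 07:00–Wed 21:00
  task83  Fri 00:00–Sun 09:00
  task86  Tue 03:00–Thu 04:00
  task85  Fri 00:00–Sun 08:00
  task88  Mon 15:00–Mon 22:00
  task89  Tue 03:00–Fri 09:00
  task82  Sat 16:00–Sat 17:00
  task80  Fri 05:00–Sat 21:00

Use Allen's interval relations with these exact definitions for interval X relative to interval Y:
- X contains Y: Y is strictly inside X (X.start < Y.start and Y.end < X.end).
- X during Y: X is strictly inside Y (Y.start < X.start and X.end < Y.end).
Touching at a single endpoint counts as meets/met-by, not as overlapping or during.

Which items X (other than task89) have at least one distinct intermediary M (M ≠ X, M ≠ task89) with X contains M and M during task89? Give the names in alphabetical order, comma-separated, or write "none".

task86

Target task89 = [Tue 03:00, Fri 09:00].
Intermediaries M with M during task89: task79, task81.
Via task79 — items with X contains task79: task86.
Via task81 — items with X contains task81: task86.
Union: task86.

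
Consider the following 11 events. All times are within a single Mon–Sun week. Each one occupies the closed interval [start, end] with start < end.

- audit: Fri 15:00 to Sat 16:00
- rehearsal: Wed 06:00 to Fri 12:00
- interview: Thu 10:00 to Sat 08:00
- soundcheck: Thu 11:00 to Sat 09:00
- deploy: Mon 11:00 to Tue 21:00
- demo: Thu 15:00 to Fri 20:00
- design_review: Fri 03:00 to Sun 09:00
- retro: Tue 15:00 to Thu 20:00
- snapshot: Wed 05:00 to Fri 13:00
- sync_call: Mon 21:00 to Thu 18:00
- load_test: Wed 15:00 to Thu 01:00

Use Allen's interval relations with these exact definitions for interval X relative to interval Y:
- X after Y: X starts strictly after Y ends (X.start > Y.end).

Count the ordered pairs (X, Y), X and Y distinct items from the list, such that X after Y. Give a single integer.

Checking all 110 ordered pairs for relation 'after'; matching pairs in alphabetical order:
(audit, deploy): audit after deploy ✓
(audit, load_test): audit after load_test ✓
(audit, rehearsal): audit after rehearsal ✓
(audit, retro): audit after retro ✓
(audit, snapshot): audit after snapshot ✓
(audit, sync_call): audit after sync_call ✓
(demo, deploy): demo after deploy ✓
(demo, load_test): demo after load_test ✓
(design_review, deploy): design_review after deploy ✓
(design_review, load_test): design_review after load_test ✓
(design_review, retro): design_review after retro ✓
(design_review, sync_call): design_review after sync_call ✓
(interview, deploy): interview after deploy ✓
(interview, load_test): interview after load_test ✓
(load_test, deploy): load_test after deploy ✓
(rehearsal, deploy): rehearsal after deploy ✓
(snapshot, deploy): snapshot after deploy ✓
(soundcheck, deploy): soundcheck after deploy ✓
(soundcheck, load_test): soundcheck after load_test ✓
Count: 19.

19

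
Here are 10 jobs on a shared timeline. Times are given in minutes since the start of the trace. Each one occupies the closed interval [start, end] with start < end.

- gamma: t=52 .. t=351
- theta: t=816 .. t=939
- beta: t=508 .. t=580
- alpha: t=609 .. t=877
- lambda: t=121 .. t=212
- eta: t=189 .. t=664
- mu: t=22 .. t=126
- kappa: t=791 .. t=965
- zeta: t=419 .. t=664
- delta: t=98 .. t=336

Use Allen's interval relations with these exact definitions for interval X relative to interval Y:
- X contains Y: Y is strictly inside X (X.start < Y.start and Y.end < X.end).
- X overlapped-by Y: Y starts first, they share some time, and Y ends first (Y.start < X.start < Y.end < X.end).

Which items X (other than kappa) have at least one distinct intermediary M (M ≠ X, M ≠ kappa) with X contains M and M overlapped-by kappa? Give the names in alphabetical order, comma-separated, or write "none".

Target kappa = [t=791, t=965].
Intermediaries M with M overlapped-by kappa: none.
Union: none.

none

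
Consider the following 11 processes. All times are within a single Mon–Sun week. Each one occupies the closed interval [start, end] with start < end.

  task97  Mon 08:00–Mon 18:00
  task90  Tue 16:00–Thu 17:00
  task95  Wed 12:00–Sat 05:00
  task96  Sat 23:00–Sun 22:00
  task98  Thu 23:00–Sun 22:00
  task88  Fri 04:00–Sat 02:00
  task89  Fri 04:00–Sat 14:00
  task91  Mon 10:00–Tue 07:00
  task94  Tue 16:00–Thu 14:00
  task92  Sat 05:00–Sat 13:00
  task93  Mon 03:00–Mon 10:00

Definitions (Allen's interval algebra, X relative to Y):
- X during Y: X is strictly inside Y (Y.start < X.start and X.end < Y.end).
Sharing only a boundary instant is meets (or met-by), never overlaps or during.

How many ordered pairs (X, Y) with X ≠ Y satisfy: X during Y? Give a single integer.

5

Checking all 110 ordered pairs for relation 'during'; matching pairs in alphabetical order:
(task88, task95): task88 during task95 ✓
(task88, task98): task88 during task98 ✓
(task89, task98): task89 during task98 ✓
(task92, task89): task92 during task89 ✓
(task92, task98): task92 during task98 ✓
Count: 5.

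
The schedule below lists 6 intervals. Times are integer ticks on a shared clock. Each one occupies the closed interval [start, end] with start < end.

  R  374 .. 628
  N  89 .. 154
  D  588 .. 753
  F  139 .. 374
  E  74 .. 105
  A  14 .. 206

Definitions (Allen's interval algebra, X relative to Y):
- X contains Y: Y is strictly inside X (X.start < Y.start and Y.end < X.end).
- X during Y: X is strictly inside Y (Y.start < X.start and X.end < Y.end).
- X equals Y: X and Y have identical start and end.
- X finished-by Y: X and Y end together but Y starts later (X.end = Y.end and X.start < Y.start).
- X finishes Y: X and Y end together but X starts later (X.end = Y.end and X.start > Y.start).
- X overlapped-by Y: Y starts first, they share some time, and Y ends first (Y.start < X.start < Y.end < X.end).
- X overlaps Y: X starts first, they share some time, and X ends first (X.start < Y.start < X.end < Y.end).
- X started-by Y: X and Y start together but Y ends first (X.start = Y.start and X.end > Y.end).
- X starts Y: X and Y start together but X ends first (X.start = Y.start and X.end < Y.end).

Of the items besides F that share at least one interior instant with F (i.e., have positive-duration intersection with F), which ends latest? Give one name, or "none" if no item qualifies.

Target F = [139, 374].
A [14, 206] → overlaps → candidate.
D [588, 753] → after → excluded.
E [74, 105] → before → excluded.
N [89, 154] → overlaps → candidate.
R [374, 628] → met-by → excluded.
Among candidates, latest end is 206 → A.

A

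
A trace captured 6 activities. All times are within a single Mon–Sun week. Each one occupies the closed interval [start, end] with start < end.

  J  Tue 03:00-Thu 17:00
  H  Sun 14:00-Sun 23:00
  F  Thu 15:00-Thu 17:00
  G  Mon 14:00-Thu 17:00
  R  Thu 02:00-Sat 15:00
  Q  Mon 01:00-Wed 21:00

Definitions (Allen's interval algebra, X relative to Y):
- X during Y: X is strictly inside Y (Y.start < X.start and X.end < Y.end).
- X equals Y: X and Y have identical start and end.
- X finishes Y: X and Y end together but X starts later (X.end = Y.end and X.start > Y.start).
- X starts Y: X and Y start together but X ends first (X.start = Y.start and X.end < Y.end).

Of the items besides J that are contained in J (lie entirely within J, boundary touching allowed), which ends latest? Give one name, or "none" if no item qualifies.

F

Target J = [Tue 03:00, Thu 17:00].
F [Thu 15:00, Thu 17:00] → finishes → candidate.
G [Mon 14:00, Thu 17:00] → finished-by → excluded.
H [Sun 14:00, Sun 23:00] → after → excluded.
Q [Mon 01:00, Wed 21:00] → overlaps → excluded.
R [Thu 02:00, Sat 15:00] → overlapped-by → excluded.
Among candidates, latest end is Thu 17:00 → F.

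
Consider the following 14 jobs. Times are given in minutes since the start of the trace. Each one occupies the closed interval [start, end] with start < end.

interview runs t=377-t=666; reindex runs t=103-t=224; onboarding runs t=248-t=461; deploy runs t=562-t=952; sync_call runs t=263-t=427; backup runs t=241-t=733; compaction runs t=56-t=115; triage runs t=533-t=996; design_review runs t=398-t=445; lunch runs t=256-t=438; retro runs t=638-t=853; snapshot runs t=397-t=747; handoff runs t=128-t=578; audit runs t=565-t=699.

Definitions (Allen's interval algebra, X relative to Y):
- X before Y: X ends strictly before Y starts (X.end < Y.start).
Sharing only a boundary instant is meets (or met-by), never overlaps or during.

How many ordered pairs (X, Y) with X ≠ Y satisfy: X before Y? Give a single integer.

Checking all 182 ordered pairs for relation 'before'; matching pairs in alphabetical order:
(compaction, audit): compaction before audit ✓
(compaction, backup): compaction before backup ✓
(compaction, deploy): compaction before deploy ✓
(compaction, design_review): compaction before design_review ✓
(compaction, handoff): compaction before handoff ✓
(compaction, interview): compaction before interview ✓
(compaction, lunch): compaction before lunch ✓
(compaction, onboarding): compaction before onboarding ✓
(compaction, retro): compaction before retro ✓
(compaction, snapshot): compaction before snapshot ✓
(compaction, sync_call): compaction before sync_call ✓
(compaction, triage): compaction before triage ✓
(design_review, audit): design_review before audit ✓
(design_review, deploy): design_review before deploy ✓
(design_review, retro): design_review before retro ✓
(design_review, triage): design_review before triage ✓
(handoff, retro): handoff before retro ✓
(lunch, audit): lunch before audit ✓
(lunch, deploy): lunch before deploy ✓
(lunch, retro): lunch before retro ✓
(lunch, triage): lunch before triage ✓
(onboarding, audit): onboarding before audit ✓
(onboarding, deploy): onboarding before deploy ✓
(onboarding, retro): onboarding before retro ✓
... plus 16 further pairs not listed.
Count: 40.

40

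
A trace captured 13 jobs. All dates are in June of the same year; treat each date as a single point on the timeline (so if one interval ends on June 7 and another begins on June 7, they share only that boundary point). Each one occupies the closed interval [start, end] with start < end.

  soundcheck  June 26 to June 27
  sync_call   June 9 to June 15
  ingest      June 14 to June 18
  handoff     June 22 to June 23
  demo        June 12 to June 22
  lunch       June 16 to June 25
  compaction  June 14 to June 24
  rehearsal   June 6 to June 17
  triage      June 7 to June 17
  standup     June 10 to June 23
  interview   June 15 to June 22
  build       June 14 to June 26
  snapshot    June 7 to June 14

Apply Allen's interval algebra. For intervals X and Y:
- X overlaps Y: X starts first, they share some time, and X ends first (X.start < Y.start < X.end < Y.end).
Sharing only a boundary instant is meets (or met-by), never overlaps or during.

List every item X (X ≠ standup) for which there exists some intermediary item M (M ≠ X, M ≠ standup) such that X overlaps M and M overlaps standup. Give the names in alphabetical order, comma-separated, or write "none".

snapshot

Target standup = [June 10, June 23].
Intermediaries M with M overlaps standup: rehearsal, snapshot, sync_call, triage.
Via rehearsal — items with X overlaps rehearsal: none.
Via snapshot — items with X overlaps snapshot: none.
Via sync_call — items with X overlaps sync_call: snapshot.
Via triage — items with X overlaps triage: none.
Union: snapshot.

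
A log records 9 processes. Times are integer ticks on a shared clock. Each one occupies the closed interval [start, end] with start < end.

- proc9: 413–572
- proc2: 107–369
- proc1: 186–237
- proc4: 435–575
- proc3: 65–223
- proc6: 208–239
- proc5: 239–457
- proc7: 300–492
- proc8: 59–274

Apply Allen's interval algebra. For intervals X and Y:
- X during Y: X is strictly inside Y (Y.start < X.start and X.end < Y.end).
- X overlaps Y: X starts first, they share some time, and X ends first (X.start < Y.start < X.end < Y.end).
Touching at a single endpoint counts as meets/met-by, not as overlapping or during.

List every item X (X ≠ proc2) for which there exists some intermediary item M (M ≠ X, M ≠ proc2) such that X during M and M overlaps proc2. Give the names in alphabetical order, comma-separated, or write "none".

Target proc2 = [107, 369].
Intermediaries M with M overlaps proc2: proc3, proc8.
Via proc3 — items with X during proc3: none.
Via proc8 — items with X during proc8: proc1, proc3, proc6.
Union: proc1, proc3, proc6.

proc1, proc3, proc6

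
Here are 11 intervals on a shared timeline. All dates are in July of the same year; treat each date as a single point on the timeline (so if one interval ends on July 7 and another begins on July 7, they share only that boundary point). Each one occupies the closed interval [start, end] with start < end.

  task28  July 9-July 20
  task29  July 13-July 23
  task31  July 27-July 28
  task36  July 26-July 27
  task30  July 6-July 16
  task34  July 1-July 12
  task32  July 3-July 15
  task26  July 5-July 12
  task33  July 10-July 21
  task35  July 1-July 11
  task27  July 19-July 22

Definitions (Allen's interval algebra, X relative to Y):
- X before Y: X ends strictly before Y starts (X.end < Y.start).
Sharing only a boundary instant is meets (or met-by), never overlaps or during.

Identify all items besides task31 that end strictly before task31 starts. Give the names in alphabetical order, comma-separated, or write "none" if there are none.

task26, task27, task28, task29, task30, task32, task33, task34, task35

Target task31 = [July 27, July 28].
task26 [July 5, July 12] → before → yes.
task27 [July 19, July 22] → before → yes.
task28 [July 9, July 20] → before → yes.
task29 [July 13, July 23] → before → yes.
task30 [July 6, July 16] → before → yes.
task32 [July 3, July 15] → before → yes.
task33 [July 10, July 21] → before → yes.
task34 [July 1, July 12] → before → yes.
task35 [July 1, July 11] → before → yes.
task36 [July 26, July 27] → meets → no.
Result: task26, task27, task28, task29, task30, task32, task33, task34, task35.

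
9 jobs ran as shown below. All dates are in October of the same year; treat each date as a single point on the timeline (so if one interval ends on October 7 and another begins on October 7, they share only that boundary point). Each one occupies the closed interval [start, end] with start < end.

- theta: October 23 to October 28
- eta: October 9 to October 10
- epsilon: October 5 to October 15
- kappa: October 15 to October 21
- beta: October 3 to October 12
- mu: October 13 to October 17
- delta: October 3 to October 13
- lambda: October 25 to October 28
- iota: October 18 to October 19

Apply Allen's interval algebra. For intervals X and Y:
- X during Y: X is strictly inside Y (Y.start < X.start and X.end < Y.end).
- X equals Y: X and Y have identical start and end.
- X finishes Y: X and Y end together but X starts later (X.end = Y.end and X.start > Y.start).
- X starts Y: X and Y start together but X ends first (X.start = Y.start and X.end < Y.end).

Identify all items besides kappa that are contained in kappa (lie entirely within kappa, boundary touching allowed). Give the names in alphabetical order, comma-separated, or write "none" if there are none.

iota

Target kappa = [October 15, October 21].
beta [October 3, October 12] → before → no.
delta [October 3, October 13] → before → no.
epsilon [October 5, October 15] → meets → no.
eta [October 9, October 10] → before → no.
iota [October 18, October 19] → during → yes.
lambda [October 25, October 28] → after → no.
mu [October 13, October 17] → overlaps → no.
theta [October 23, October 28] → after → no.
Result: iota.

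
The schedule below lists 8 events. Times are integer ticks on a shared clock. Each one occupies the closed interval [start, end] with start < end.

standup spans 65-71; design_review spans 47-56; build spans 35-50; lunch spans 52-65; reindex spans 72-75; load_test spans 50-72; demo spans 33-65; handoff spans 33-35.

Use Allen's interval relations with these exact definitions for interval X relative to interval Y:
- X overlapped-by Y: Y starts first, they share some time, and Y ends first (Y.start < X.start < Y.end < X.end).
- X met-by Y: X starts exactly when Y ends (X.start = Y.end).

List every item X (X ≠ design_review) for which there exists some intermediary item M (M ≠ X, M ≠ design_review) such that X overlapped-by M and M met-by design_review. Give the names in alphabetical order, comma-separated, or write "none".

none

Target design_review = [47, 56].
Intermediaries M with M met-by design_review: none.
Union: none.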